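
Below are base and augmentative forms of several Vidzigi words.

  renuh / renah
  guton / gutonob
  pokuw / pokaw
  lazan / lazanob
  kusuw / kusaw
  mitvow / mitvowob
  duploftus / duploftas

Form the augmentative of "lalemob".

"lalemob" has last vowel 'o'. The stems whose last vowel is 'o' (guton → gutonob, mitvow → mitvowob) add -ob.
So lalemob → lalemobob.

lalemobob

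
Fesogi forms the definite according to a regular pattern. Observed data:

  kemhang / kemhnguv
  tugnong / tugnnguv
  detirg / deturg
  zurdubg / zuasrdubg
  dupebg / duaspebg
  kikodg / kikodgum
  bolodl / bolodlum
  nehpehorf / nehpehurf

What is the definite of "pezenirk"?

pezenurk

tugnong and zurdubg both end in -g yet inflect differently (tugnnguv, zuasrdubg), so the final letter is not what conditions the rule; the second-to-last letter is.
"pezenirk" has second-to-last letter 'r'. The stems whose second-to-last letter is 'r' (nehpehorf → nehpehurf, detirg → deturg) change the last vowel to 'u'.
So pezenirk → pezenurk.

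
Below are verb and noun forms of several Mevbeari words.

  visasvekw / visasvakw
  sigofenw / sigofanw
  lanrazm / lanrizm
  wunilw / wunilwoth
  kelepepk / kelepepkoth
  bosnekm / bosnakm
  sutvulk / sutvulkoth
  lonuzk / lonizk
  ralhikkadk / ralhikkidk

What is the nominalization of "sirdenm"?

lanrazm and bosnekm both end in -m yet inflect differently (lanrizm, bosnakm), so the final letter is not what conditions the rule; the second-to-last letter is.
"sirdenm" has second-to-last letter 'n'. The one such stem in the data (sigofenw → sigofanw) changes the last vowel to 'a' (as do bosnekm, visasvekw), so the same rule applies.
The other patterns: stems whose second-to-last letter is 'd' or 'z' change the last vowel to 'i'; stems whose second-to-last letter is 'l' or 'p' add -oth.
So sirdenm → sirdanm.

sirdanm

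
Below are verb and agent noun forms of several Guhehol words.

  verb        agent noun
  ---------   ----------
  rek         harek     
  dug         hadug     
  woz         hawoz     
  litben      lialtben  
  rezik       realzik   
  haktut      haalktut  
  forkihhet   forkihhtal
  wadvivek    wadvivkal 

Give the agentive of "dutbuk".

dualtbuk

"dutbuk" has 2 vowels. The stems with 2 vowels (litben → lialtben, rezik → realzik, haktut → haalktut) insert -al- after the first vowel.
So dutbuk → dualtbuk.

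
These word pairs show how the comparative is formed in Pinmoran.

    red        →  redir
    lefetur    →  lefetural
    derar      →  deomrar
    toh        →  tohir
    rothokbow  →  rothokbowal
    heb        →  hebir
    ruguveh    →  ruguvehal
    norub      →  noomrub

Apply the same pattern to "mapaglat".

mapaglatal

heb and norub both end in -b yet inflect differently (hebir, noomrub), so the final letter is not what conditions the rule; the number of vowels is.
"mapaglat" has 3 vowels. The stems with 3 vowels (ruguveh → ruguvehal, rothokbow → rothokbowal, lefetur → lefetural) add -al.
So mapaglat → mapaglatal.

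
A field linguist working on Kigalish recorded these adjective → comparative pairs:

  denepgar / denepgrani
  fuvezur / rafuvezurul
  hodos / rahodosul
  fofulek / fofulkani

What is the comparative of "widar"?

widrani

denepgar and fuvezur both end in -r yet inflect differently (denepgrani, rafuvezurul), so the final letter is not what conditions the rule; the last vowel is.
"widar" has last vowel 'a'. The one such stem in the data (denepgar → denepgrani) deletes the last vowel and adds -ani (as does fofulek), so the same rule applies.
The other pattern: stems whose last vowel is 'o' or 'u' add ra- … -ul around the stem.
So widar → widrani.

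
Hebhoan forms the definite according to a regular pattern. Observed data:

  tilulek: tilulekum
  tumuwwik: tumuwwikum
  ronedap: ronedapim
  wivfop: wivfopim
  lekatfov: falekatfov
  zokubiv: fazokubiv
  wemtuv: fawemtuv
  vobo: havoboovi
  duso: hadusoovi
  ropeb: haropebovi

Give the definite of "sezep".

wivfop and lekatfov both have last vowel 'o' yet inflect differently (wivfopim, falekatfov), so the last vowel is not what conditions the rule; the final letter is.
"sezep" ends in -p. The stems ending in -p (ronedap → ronedapim, wivfop → wivfopim) add -im.
The other patterns: stems ending in -k add -um; stems ending in -v add the prefix fa-; stems ending in -b or -o add ha- … -ovi around the stem.
So sezep → sezepim.

sezepim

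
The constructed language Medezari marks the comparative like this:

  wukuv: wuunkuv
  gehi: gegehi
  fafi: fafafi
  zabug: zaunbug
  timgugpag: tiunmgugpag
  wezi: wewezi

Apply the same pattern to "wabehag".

wukuv and wezi both begin with w- yet inflect differently (wuunkuv, wewezi), so the first letter is not what conditions the rule; whether the stem ends in a vowel or a consonant is.
"wabehag" ends in a consonant. The stems ending in a consonant (zabug → zaunbug, timgugpag → tiunmgugpag, wukuv → wuunkuv) insert -un- after the first vowel.
So wabehag → waunbehag.

waunbehag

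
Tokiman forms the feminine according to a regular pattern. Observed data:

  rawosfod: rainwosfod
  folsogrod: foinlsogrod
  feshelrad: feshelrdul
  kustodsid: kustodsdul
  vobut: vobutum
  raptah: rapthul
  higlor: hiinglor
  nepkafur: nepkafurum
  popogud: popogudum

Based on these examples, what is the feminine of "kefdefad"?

kefdefdul

"kefdefad" has last vowel 'a'. The stems whose last vowel is 'a' (feshelrad → feshelrdul, raptah → rapthul) delete the last vowel and add -ul.
The other patterns: stems whose last vowel is 'u' add -um; stems whose last vowel is 'o' insert -in- after the first vowel.
So kefdefad → kefdefdul.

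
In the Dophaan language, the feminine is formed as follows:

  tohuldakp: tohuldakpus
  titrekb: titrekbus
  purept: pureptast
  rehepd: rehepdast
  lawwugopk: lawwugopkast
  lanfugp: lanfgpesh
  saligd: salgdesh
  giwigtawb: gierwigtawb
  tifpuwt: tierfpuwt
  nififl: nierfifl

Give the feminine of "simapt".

simaptast

tohuldakp and lanfugp both end in -p yet inflect differently (tohuldakpus, lanfgpesh), so the final letter is not what conditions the rule; the second-to-last letter is.
"simapt" has second-to-last letter 'p'. The stems whose second-to-last letter is 'p' (purept → pureptast, rehepd → rehepdast, lawwugopk → lawwugopkast) add -ast.
So simapt → simaptast.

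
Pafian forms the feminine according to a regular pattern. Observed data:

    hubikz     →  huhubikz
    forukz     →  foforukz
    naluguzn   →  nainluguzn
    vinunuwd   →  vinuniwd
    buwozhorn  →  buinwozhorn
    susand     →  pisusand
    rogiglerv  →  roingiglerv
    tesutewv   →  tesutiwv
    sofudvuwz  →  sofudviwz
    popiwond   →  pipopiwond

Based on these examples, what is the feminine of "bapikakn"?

vinunuwd and popiwond both end in -d yet inflect differently (vinuniwd, pipopiwond), so the final letter is not what conditions the rule; the second-to-last letter is.
"bapikakn" has second-to-last letter 'k'. The stems whose second-to-last letter is 'k' (forukz → foforukz, hubikz → huhubikz) repeat the first consonant+vowel as a prefix.
So bapikakn → babapikakn.

babapikakn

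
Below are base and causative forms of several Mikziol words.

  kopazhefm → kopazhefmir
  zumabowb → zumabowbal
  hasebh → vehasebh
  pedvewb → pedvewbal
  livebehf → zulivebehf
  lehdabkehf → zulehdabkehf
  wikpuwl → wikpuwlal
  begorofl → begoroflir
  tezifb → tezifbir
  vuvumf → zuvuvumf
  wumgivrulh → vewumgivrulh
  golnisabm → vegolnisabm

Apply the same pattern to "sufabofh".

sufabofhir

tezifb and pedvewb both end in -b yet inflect differently (tezifbir, pedvewbal), so the final letter is not what conditions the rule; the second-to-last letter is.
"sufabofh" has second-to-last letter 'f'. The stems whose second-to-last letter is 'f' (kopazhefm → kopazhefmir, tezifb → tezifbir, begorofl → begoroflir) add -ir.
The other patterns: stems whose second-to-last letter is 'w' add -al; stems whose second-to-last letter is 'b' or 'l' add the prefix ve-; stems whose second-to-last letter is 'h' or 'm' add the prefix zu-.
So sufabofh → sufabofhir.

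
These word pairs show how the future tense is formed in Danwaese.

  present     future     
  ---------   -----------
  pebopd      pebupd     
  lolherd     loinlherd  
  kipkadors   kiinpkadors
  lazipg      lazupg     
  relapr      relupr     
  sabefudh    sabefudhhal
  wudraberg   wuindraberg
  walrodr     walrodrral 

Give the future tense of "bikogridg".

bikogridggal

"bikogridg" has second-to-last letter 'd'. The stems whose second-to-last letter is 'd' (sabefudh → sabefudhhal, walrodr → walrodrral) double the final consonant and add -al.
So bikogridg → bikogridggal.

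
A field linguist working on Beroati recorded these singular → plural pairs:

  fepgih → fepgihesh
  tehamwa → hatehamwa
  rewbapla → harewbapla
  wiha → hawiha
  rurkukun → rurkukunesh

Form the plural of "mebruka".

rewbapla and rurkukun both begin with r- yet inflect differently (harewbapla, rurkukunesh), so the first letter is not what conditions the rule; the final letter is.
"mebruka" ends in -a. The stems ending in -a (wiha → hawiha, tehamwa → hatehamwa, rewbapla → harewbapla) add the prefix ha-.
The other pattern: stems ending in -h or -n add -esh.
So mebruka → hamebruka.

hamebruka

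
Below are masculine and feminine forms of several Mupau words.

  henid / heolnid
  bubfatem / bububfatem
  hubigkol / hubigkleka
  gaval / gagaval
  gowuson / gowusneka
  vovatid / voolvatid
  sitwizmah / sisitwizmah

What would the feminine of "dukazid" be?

hubigkol and gaval both end in -l yet inflect differently (hubigkleka, gagaval), so the final letter is not what conditions the rule; the last vowel is.
"dukazid" has last vowel 'i'. The stems whose last vowel is 'i' (henid → heolnid, vovatid → voolvatid) insert -ol- after the first vowel.
So dukazid → duolkazid.

duolkazid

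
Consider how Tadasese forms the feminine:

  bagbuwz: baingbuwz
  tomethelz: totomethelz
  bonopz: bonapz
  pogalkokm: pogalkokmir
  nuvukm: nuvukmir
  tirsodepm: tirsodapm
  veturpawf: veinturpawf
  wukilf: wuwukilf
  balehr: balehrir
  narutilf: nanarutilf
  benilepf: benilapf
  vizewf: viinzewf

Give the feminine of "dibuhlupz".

"dibuhlupz" has second-to-last letter 'p'. The stems whose second-to-last letter is 'p' (tirsodepm → tirsodapm, bonopz → bonapz, benilepf → benilapf) change the last vowel to 'a'.
The other patterns: stems whose second-to-last letter is 'w' insert -in- after the first vowel; stems whose second-to-last letter is 'l' repeat the first consonant+vowel as a prefix; stems whose second-to-last letter is 'h' or 'k' add -ir.
So dibuhlupz → dibuhlapz.

dibuhlapz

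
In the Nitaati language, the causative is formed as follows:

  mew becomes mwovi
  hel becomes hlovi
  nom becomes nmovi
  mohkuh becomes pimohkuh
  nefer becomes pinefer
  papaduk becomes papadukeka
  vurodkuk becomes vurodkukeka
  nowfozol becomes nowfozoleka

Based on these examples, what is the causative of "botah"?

hel and nowfozol both end in -l yet inflect differently (hlovi, nowfozoleka), so the final letter is not what conditions the rule; the number of vowels is.
"botah" has 2 vowels. The stems with 2 vowels (mohkuh → pimohkuh, nefer → pinefer) add the prefix pi-.
The other patterns: stems with 1 vowel delete the last vowel and add -ovi; stems with 3 vowels add -eka.
So botah → pibotah.

pibotah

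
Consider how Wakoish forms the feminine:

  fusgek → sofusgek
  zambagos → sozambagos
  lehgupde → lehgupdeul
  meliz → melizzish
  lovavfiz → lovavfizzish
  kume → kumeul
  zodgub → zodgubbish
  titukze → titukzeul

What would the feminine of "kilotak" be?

"kilotak" ends in -k. The one such stem in the data (fusgek → sofusgek) adds the prefix so-, so the same rule applies.
The other patterns: stems ending in -e add -ul; stems ending in -b or -z double the final consonant and add -ish.
So kilotak → sokilotak.

sokilotak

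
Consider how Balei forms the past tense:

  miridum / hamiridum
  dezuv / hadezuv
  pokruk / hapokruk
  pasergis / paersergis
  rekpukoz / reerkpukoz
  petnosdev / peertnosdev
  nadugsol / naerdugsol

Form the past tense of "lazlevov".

laerzlevov

dezuv and petnosdev both end in -v yet inflect differently (hadezuv, peertnosdev), so the final letter is not what conditions the rule; the last vowel is.
"lazlevov" has last vowel 'o'. The stems whose last vowel is 'o' (nadugsol → naerdugsol, rekpukoz → reerkpukoz) insert -er- after the first vowel.
So lazlevov → laerzlevov.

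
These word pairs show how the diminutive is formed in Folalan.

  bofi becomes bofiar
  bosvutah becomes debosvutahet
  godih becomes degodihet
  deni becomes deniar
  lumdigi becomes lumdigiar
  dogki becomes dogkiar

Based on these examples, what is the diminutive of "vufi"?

vufiar

deni and godih both have last vowel 'i' yet inflect differently (deniar, degodihet), so the last vowel is not what conditions the rule; the final letter is.
"vufi" ends in -i. The stems ending in -i (deni → deniar, bofi → bofiar, dogki → dogkiar) add -ar.
So vufi → vufiar.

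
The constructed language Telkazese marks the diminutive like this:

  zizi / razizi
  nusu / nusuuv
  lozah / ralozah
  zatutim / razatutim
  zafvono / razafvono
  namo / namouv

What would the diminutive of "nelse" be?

nelseuv

namo and zafvono both end in -o yet inflect differently (namouv, razafvono), so the final letter is not what conditions the rule; the first letter is.
"nelse" begins with n-. The stems beginning with n- (nusu → nusuuv, namo → namouv) add -uv.
The other pattern: stems beginning with l- or z- add the prefix ra-.
So nelse → nelseuv.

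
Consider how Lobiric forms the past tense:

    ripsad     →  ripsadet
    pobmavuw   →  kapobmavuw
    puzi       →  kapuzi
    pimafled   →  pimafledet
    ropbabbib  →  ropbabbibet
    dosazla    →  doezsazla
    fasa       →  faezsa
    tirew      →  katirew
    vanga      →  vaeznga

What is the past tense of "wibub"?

tirew and pimafled both have last vowel 'e' yet inflect differently (katirew, pimafledet), so the last vowel is not what conditions the rule; the final letter is.
"wibub" ends in -b. The one such stem in the data (ropbabbib → ropbabbibet) adds -et, so the same rule applies.
The other patterns: stems ending in -a insert -ez- after the first vowel; stems ending in -i or -w add the prefix ka-.
So wibub → wibubet.

wibubet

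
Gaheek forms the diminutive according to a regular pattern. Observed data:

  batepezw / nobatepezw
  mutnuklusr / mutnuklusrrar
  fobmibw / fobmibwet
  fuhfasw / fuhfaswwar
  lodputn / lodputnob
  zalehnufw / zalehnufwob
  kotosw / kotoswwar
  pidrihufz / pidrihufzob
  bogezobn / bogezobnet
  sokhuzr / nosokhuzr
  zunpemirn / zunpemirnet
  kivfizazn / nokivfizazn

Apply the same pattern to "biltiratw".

biltiratwob

zalehnufw and fuhfasw both end in -w yet inflect differently (zalehnufwob, fuhfaswwar), so the final letter is not what conditions the rule; the second-to-last letter is.
"biltiratw" has second-to-last letter 't'. The one such stem in the data (lodputn → lodputnob) adds -ob, so the same rule applies.
The other patterns: stems whose second-to-last letter is 's' double the final consonant and add -ar; stems whose second-to-last letter is 'z' add the prefix no-; stems whose second-to-last letter is 'b' or 'r' add -et.
So biltiratw → biltiratwob.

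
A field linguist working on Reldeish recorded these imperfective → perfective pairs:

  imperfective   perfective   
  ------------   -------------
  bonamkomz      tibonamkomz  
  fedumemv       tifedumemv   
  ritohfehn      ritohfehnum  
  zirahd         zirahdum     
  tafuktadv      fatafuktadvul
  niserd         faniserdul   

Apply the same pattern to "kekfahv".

fedumemv and tafuktadv both end in -v yet inflect differently (tifedumemv, fatafuktadvul), so the final letter is not what conditions the rule; the second-to-last letter is.
"kekfahv" has second-to-last letter 'h'. The stems whose second-to-last letter is 'h' (ritohfehn → ritohfehnum, zirahd → zirahdum) add -um.
The other patterns: stems whose second-to-last letter is 'm' add the prefix ti-; stems whose second-to-last letter is 'd' or 'r' add fa- … -ul around the stem.
So kekfahv → kekfahvum.

kekfahvum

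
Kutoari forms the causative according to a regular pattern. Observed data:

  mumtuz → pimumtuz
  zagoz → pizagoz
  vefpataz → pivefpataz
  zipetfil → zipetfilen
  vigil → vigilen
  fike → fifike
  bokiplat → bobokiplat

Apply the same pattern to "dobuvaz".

pidobuvaz

vefpataz and bokiplat both have last vowel 'a' yet inflect differently (pivefpataz, bobokiplat), so the last vowel is not what conditions the rule; the final letter is.
"dobuvaz" ends in -z. The stems ending in -z (mumtuz → pimumtuz, zagoz → pizagoz, vefpataz → pivefpataz) add the prefix pi-.
So dobuvaz → pidobuvaz.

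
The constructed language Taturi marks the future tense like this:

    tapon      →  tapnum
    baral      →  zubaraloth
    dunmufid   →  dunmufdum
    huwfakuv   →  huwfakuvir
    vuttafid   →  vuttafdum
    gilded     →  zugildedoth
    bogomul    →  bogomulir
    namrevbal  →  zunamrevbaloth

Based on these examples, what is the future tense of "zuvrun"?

dunmufid and gilded both end in -d yet inflect differently (dunmufdum, zugildedoth), so the final letter is not what conditions the rule; the last vowel is.
"zuvrun" has last vowel 'u'. The stems whose last vowel is 'u' (huwfakuv → huwfakuvir, bogomul → bogomulir) add -ir.
So zuvrun → zuvrunir.

zuvrunir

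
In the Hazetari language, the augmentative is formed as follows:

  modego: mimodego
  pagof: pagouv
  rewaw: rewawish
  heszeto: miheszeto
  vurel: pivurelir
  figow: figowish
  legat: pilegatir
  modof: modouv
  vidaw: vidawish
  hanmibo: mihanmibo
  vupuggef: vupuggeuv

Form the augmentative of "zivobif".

"zivobif" ends in -f. The stems ending in -f (pagof → pagouv, modof → modouv, vupuggef → vupuggeuv) drop the final letter and add -uv.
The other patterns: stems ending in -o add the prefix mi-; stems ending in -w add -ish; stems ending in -l or -t add pi- … -ir around the stem.
So zivobif → zivobiuv.

zivobiuv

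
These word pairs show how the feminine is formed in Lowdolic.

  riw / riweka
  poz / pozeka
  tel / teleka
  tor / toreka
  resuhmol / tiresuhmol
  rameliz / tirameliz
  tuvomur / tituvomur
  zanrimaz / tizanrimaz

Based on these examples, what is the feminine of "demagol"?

"demagol" has 3 vowels. The stems with 3 vowels (resuhmol → tiresuhmol, rameliz → tirameliz, tuvomur → tituvomur) add the prefix ti-.
So demagol → tidemagol.

tidemagol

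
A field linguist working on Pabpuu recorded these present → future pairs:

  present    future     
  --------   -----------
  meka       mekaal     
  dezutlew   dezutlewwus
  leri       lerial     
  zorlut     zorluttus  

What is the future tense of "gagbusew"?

"gagbusew" ends in a consonant. The stems ending in a consonant (dezutlew → dezutlewwus, zorlut → zorluttus) double the final consonant and add -us.
The other pattern: stems ending in a vowel add -al.
So gagbusew → gagbusewwus.

gagbusewwus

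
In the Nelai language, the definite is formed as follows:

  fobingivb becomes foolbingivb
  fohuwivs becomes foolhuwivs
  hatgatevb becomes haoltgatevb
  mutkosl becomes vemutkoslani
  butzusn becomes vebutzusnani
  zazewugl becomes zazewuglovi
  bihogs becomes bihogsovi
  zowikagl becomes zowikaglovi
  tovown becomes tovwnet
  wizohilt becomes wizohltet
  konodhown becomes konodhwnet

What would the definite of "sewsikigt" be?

sewsikigtovi

mutkosl and zazewugl both end in -l yet inflect differently (vemutkoslani, zazewuglovi), so the final letter is not what conditions the rule; the second-to-last letter is.
"sewsikigt" has second-to-last letter 'g'. The stems whose second-to-last letter is 'g' (zazewugl → zazewuglovi, bihogs → bihogsovi, zowikagl → zowikaglovi) add -ovi.
So sewsikigt → sewsikigtovi.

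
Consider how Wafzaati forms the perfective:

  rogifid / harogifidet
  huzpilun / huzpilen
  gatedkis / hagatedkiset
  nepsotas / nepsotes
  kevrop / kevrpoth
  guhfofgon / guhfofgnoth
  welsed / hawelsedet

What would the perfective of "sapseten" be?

huzpilun and guhfofgon both end in -n yet inflect differently (huzpilen, guhfofgnoth), so the final letter is not what conditions the rule; the last vowel is.
"sapseten" has last vowel 'e'. The one such stem in the data (welsed → hawelsedet) adds ha- … -et around the stem, so the same rule applies.
The other patterns: stems whose last vowel is 'a' or 'u' change the last vowel to 'e'; stems whose last vowel is 'o' delete the last vowel and add -oth.
So sapseten → hasapsetenet.

hasapsetenet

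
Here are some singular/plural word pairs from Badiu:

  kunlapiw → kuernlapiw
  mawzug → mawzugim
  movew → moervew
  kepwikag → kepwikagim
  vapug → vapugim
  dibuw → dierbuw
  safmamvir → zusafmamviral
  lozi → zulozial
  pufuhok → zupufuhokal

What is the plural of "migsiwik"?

zumigsiwikal

dibuw and vapug both have last vowel 'u' yet inflect differently (dierbuw, vapugim), so the last vowel is not what conditions the rule; the final letter is.
"migsiwik" ends in -k. The one such stem in the data (pufuhok → zupufuhokal) adds zu- … -al around the stem, so the same rule applies.
The other patterns: stems ending in -w insert -er- after the first vowel; stems ending in -g add -im.
So migsiwik → zumigsiwikal.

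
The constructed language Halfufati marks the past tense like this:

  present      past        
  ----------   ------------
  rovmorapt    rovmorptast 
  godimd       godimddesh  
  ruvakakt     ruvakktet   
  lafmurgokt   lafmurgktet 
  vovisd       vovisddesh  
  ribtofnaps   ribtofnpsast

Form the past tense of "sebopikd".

sebopkdet

ruvakakt and rovmorapt both end in -t yet inflect differently (ruvakktet, rovmorptast), so the final letter is not what conditions the rule; the second-to-last letter is.
"sebopikd" has second-to-last letter 'k'. The stems whose second-to-last letter is 'k' (ruvakakt → ruvakktet, lafmurgokt → lafmurgktet) delete the last vowel and add -et.
The other patterns: stems whose second-to-last letter is 'p' delete the last vowel and add -ast; stems whose second-to-last letter is 'm' or 's' double the final consonant and add -esh.
So sebopikd → sebopkdet.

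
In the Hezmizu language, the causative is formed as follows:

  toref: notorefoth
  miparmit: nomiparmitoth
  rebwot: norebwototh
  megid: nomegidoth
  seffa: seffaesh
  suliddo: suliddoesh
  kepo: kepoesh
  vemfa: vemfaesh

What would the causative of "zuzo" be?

zuzoesh

"zuzo" ends in a vowel. The stems ending in a vowel (seffa → seffaesh, suliddo → suliddoesh, kepo → kepoesh) add -esh.
So zuzo → zuzoesh.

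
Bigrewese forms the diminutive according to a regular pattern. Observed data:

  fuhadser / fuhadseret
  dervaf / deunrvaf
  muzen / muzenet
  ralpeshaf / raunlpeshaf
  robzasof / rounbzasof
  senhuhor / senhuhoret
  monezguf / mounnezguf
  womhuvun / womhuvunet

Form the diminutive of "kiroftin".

robzasof and senhuhor both have last vowel 'o' yet inflect differently (rounbzasof, senhuhoret), so the last vowel is not what conditions the rule; the final letter is.
"kiroftin" ends in -n. The stems ending in -n (muzen → muzenet, womhuvun → womhuvunet) add -et.
The other pattern: stems ending in -f insert -un- after the first vowel.
So kiroftin → kiroftinet.

kiroftinet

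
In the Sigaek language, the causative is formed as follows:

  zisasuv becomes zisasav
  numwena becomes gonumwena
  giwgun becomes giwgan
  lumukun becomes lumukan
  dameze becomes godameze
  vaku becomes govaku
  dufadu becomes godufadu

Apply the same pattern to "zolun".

"zolun" ends in a consonant. The stems ending in a consonant (lumukun → lumukan, zisasuv → zisasav, giwgun → giwgan) change the last vowel to 'a'.
The other pattern: stems ending in a vowel add the prefix go-.
So zolun → zolan.

zolan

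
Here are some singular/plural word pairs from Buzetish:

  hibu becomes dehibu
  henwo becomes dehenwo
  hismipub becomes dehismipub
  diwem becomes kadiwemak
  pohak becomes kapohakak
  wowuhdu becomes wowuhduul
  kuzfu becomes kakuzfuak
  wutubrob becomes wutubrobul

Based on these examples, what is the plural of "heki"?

deheki

hismipub and wutubrob both end in -b yet inflect differently (dehismipub, wutubrobul), so the final letter is not what conditions the rule; the first letter is.
"heki" begins with h-. The stems beginning with h- (hibu → dehibu, hismipub → dehismipub, henwo → dehenwo) add the prefix de-.
So heki → deheki.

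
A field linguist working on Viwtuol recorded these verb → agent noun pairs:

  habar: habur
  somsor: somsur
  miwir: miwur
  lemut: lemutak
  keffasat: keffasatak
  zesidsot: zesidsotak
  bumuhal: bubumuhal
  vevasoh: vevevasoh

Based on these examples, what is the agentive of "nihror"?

nihrur

habar and keffasat both have last vowel 'a' yet inflect differently (habur, keffasatak), so the last vowel is not what conditions the rule; the final letter is.
"nihror" ends in -r. The stems ending in -r (habar → habur, somsor → somsur, miwir → miwur) change the last vowel to 'u'.
The other patterns: stems ending in -t add -ak; stems ending in -h or -l repeat the first consonant+vowel as a prefix.
So nihror → nihrur.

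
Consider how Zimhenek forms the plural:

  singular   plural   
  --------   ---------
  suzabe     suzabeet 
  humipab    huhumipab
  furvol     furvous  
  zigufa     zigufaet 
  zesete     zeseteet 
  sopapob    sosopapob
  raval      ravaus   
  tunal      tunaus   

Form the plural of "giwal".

"giwal" ends in -l. The stems ending in -l (raval → ravaus, tunal → tunaus, furvol → furvous) drop the final letter and add -us.
So giwal → giwaus.

giwaus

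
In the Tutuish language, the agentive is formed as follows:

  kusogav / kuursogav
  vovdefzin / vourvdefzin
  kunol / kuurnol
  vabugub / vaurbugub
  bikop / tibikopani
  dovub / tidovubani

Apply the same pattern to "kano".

kaurno

"kano" begins with k-. The stems beginning with k- (kunol → kuurnol, kusogav → kuursogav) insert -ur- after the first vowel.
The other pattern: stems beginning with b- or d- add ti- … -ani around the stem.
So kano → kaurno.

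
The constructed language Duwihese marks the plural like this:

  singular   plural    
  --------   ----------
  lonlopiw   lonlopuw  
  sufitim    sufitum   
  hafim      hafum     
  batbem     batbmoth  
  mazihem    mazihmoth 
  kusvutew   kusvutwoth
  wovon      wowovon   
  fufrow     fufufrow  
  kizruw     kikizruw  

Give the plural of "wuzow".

wuwuzow

sufitim and batbem both end in -m yet inflect differently (sufitum, batbmoth), so the final letter is not what conditions the rule; the last vowel is.
"wuzow" has last vowel 'o'. The stems whose last vowel is 'o' (wovon → wowovon, fufrow → fufufrow) repeat the first consonant+vowel as a prefix.
The other patterns: stems whose last vowel is 'i' change the last vowel to 'u'; stems whose last vowel is 'e' delete the last vowel and add -oth.
So wuzow → wuwuzow.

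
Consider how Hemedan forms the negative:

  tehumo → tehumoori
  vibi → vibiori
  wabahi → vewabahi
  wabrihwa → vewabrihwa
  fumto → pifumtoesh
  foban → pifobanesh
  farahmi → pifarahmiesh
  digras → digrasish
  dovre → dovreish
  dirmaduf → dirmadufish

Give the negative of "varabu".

"varabu" begins with v-. The one such stem in the data (vibi → vibiori) adds -ori, so the same rule applies.
So varabu → varabuori.

varabuori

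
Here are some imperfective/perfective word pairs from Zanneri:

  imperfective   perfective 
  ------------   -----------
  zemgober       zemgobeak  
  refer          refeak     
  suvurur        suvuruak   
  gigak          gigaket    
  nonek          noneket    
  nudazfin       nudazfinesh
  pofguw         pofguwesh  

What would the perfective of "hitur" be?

hituak

zemgober and nonek both have last vowel 'e' yet inflect differently (zemgobeak, noneket), so the last vowel is not what conditions the rule; the final letter is.
"hitur" ends in -r. The stems ending in -r (zemgober → zemgobeak, refer → refeak, suvurur → suvuruak) drop the final letter and add -ak.
The other patterns: stems ending in -k add -et; stems ending in -n or -w add -esh.
So hitur → hituak.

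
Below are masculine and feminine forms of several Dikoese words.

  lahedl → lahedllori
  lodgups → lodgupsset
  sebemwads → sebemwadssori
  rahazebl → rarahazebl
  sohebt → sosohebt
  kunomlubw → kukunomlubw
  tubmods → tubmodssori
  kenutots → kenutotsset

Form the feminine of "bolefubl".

tubmods and kenutots both end in -s yet inflect differently (tubmodssori, kenutotsset), so the final letter is not what conditions the rule; the second-to-last letter is.
"bolefubl" has second-to-last letter 'b'. The stems whose second-to-last letter is 'b' (kunomlubw → kukunomlubw, rahazebl → rarahazebl, sohebt → sosohebt) repeat the first consonant+vowel as a prefix.
The other patterns: stems whose second-to-last letter is 'd' double the final consonant and add -ori; stems whose second-to-last letter is 'p' or 't' double the final consonant and add -et.
So bolefubl → bobolefubl.

bobolefubl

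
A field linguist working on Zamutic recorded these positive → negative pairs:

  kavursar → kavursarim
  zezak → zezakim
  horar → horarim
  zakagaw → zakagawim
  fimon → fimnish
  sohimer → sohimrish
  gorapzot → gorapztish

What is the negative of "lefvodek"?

kavursar and sohimer both end in -r yet inflect differently (kavursarim, sohimrish), so the final letter is not what conditions the rule; the last vowel is.
"lefvodek" has last vowel 'e'. The one such stem in the data (sohimer → sohimrish) deletes the last vowel and adds -ish (as do fimon, gorapzot), so the same rule applies.
The other pattern: stems whose last vowel is 'a' add -im.
So lefvodek → lefvodkish.

lefvodkish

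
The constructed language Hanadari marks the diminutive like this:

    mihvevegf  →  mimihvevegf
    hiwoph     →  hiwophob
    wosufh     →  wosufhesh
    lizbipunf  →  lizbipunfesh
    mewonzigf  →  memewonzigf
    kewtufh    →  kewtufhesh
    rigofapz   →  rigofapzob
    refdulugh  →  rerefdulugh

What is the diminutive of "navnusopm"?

"navnusopm" has second-to-last letter 'p'. The stems whose second-to-last letter is 'p' (rigofapz → rigofapzob, hiwoph → hiwophob) add -ob.
The other patterns: stems whose second-to-last letter is 'g' repeat the first consonant+vowel as a prefix; stems whose second-to-last letter is 'f' or 'n' add -esh.
So navnusopm → navnusopmob.

navnusopmob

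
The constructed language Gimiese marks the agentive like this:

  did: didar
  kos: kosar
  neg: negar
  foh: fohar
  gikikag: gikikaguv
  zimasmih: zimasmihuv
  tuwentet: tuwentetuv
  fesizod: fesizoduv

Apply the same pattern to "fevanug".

fevanuguv

"fevanug" has 3 vowels. The stems with 3 vowels (gikikag → gikikaguv, zimasmih → zimasmihuv, tuwentet → tuwentetuv) add -uv.
The other pattern: stems with 1 vowel add -ar.
So fevanug → fevanuguv.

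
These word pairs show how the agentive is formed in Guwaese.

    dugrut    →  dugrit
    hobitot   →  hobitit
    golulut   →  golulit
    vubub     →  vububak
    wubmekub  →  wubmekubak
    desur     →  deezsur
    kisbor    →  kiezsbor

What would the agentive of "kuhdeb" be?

dugrut and vubub both have last vowel 'u' yet inflect differently (dugrit, vububak), so the last vowel is not what conditions the rule; the final letter is.
"kuhdeb" ends in -b. The stems ending in -b (vubub → vububak, wubmekub → wubmekubak) add -ak.
The other patterns: stems ending in -t change the last vowel to 'i'; stems ending in -r insert -ez- after the first vowel.
So kuhdeb → kuhdebak.

kuhdebak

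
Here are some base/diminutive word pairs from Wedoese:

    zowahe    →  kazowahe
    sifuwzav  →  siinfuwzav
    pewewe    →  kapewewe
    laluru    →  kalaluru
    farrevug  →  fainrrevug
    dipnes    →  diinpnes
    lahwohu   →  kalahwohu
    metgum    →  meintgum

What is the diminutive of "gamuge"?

kagamuge

lahwohu and farrevug both have last vowel 'u' yet inflect differently (kalahwohu, fainrrevug), so the last vowel is not what conditions the rule; whether the stem ends in a vowel or a consonant is.
"gamuge" ends in a vowel. The stems ending in a vowel (zowahe → kazowahe, pewewe → kapewewe, lahwohu → kalahwohu) add the prefix ka-.
So gamuge → kagamuge.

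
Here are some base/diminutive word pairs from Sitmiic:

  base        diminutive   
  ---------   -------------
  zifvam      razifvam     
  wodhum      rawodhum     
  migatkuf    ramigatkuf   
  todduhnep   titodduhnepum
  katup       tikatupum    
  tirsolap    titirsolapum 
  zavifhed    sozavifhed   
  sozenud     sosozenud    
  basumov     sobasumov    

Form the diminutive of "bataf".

wodhum and katup both have last vowel 'u' yet inflect differently (rawodhum, tikatupum), so the last vowel is not what conditions the rule; the final letter is.
"bataf" ends in -f. The one such stem in the data (migatkuf → ramigatkuf) adds the prefix ra-, so the same rule applies.
The other patterns: stems ending in -p add ti- … -um around the stem; stems ending in -d or -v add the prefix so-.
So bataf → rabataf.

rabataf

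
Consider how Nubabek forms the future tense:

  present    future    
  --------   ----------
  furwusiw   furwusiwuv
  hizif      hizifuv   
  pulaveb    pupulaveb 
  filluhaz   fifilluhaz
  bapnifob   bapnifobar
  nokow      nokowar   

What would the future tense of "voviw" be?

pulaveb and bapnifob both end in -b yet inflect differently (pupulaveb, bapnifobar), so the final letter is not what conditions the rule; the last vowel is.
"voviw" has last vowel 'i'. The stems whose last vowel is 'i' (furwusiw → furwusiwuv, hizif → hizifuv) add -uv.
So voviw → voviwuv.

voviwuv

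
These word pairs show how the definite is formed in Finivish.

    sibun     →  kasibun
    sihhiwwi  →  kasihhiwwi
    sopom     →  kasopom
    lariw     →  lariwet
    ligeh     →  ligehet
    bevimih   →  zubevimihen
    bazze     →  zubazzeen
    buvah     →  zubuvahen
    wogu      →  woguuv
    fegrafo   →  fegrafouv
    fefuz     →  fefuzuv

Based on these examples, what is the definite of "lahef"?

"lahef" begins with l-. The stems beginning with l- (lariw → lariwet, ligeh → ligehet) add -et.
So lahef → lahefet.

lahefet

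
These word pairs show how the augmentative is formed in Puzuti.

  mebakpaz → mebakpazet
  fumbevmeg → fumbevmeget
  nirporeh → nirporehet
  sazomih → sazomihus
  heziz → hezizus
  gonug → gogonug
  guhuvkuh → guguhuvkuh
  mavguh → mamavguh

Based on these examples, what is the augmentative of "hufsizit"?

nirporeh and sazomih both end in -h yet inflect differently (nirporehet, sazomihus), so the final letter is not what conditions the rule; the last vowel is.
"hufsizit" has last vowel 'i'. The stems whose last vowel is 'i' (sazomih → sazomihus, heziz → hezizus) add -us.
So hufsizit → hufsizitus.

hufsizitus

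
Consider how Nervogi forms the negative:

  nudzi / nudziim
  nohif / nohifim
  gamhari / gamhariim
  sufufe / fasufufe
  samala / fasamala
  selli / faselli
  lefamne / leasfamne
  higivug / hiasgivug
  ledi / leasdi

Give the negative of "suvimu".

"suvimu" begins with s-. The stems beginning with s- (sufufe → fasufufe, samala → fasamala, selli → faselli) add the prefix fa-.
The other patterns: stems beginning with g- or n- add -im; stems beginning with h- or l- insert -as- after the first vowel.
So suvimu → fasuvimu.

fasuvimu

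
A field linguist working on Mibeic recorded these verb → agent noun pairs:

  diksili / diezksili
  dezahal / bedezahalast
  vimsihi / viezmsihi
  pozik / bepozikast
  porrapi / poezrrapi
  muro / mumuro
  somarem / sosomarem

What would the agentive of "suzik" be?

"suzik" ends in -k. The one such stem in the data (pozik → bepozikast) adds be- … -ast around the stem, so the same rule applies.
So suzik → besuzikast.

besuzikast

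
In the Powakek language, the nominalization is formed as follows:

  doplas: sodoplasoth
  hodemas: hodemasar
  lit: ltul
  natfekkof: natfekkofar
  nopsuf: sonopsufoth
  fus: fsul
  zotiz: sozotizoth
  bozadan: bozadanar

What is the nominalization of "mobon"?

"mobon" has 2 vowels. The stems with 2 vowels (nopsuf → sonopsufoth, doplas → sodoplasoth, zotiz → sozotizoth) add so- … -oth around the stem.
So mobon → somobonoth.

somobonoth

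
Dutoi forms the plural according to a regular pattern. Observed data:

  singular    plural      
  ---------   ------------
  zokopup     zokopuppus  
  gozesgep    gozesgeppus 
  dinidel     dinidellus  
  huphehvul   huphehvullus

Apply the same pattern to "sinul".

sinullus

Every pair shown (zokopup → zokopuppus, gozesgep → gozesgeppus, dinidel → dinidellus, …) follows the same rule: double the final consonant and add -us.
So sinul → sinullus.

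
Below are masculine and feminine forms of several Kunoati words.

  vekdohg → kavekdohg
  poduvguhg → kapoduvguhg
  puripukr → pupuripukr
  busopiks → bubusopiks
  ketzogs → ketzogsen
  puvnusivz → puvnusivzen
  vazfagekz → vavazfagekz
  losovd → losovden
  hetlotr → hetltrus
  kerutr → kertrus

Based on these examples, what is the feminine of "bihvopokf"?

puripukr and hetlotr both end in -r yet inflect differently (pupuripukr, hetltrus), so the final letter is not what conditions the rule; the second-to-last letter is.
"bihvopokf" has second-to-last letter 'k'. The stems whose second-to-last letter is 'k' (busopiks → bubusopiks, puripukr → pupuripukr, vazfagekz → vavazfagekz) repeat the first consonant+vowel as a prefix.
So bihvopokf → bibihvopokf.

bibihvopokf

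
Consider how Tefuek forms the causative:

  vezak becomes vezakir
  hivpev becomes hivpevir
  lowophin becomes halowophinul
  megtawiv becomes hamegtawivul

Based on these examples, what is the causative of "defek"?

defekir

hivpev and megtawiv both end in -v yet inflect differently (hivpevir, hamegtawivul), so the final letter is not what conditions the rule; the last vowel is.
"defek" has last vowel 'e'. The one such stem in the data (hivpev → hivpevir) adds -ir, so the same rule applies.
So defek → defekir.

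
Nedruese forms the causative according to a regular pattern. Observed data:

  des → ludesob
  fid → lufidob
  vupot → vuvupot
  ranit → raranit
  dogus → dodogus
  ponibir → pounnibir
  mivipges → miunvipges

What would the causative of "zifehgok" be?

ziunfehgok

des and dogus both end in -s yet inflect differently (ludesob, dodogus), so the final letter is not what conditions the rule; the number of vowels is.
"zifehgok" has 3 vowels. The stems with 3 vowels (ponibir → pounnibir, mivipges → miunvipges) insert -un- after the first vowel.
The other patterns: stems with 1 vowel add lu- … -ob around the stem; stems with 2 vowels repeat the first consonant+vowel as a prefix.
So zifehgok → ziunfehgok.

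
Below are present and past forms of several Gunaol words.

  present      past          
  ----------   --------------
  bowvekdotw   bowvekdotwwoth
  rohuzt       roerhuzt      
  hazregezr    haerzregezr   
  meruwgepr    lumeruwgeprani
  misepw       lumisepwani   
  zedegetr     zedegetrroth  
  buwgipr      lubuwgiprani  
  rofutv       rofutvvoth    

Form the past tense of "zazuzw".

zedegetr and hazregezr both end in -r yet inflect differently (zedegetrroth, haerzregezr), so the final letter is not what conditions the rule; the second-to-last letter is.
"zazuzw" has second-to-last letter 'z'. The stems whose second-to-last letter is 'z' (rohuzt → roerhuzt, hazregezr → haerzregezr) insert -er- after the first vowel.
The other patterns: stems whose second-to-last letter is 't' double the final consonant and add -oth; stems whose second-to-last letter is 'p' add lu- … -ani around the stem.
So zazuzw → zaerzuzw.

zaerzuzw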